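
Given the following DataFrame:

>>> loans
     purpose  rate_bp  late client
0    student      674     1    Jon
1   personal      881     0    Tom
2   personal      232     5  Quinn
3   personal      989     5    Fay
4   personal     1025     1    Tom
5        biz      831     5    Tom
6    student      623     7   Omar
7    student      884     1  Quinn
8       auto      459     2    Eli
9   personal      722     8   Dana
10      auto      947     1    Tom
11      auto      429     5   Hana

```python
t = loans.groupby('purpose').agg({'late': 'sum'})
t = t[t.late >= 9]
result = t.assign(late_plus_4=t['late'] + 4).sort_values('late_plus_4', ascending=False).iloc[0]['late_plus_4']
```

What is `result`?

23

group by purpose, sum of late:
          late
purpose       
auto         8
biz          5
personal    19
student      9
filter rows where late >= 9:
          late
purpose       
personal    19
student      9
add column late_plus_4 = t['late'] + 4:
          late  late_plus_4
purpose                    
personal    19           23
student      9           13
sort by late_plus_4 descending:
          late  late_plus_4
purpose                    
personal    19           23
student      9           13
Reading off the value at position 0, column 'late_plus_4', we get 23.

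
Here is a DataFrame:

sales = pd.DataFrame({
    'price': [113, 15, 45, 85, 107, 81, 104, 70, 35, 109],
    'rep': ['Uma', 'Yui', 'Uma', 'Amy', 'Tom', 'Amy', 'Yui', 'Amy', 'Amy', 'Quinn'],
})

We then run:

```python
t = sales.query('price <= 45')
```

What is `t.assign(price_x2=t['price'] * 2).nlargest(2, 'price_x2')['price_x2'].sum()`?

filter rows where price <= 45:
   price  rep
1     15  Yui
2     45  Uma
8     35  Amy
add column price_x2 = t['price'] * 2:
   price  rep  price_x2
1     15  Yui        30
2     45  Uma        90
8     35  Amy        70
take 2 rows with largest price_x2:
   price  rep  price_x2
2     45  Uma        90
8     35  Amy        70
Hence 160.

160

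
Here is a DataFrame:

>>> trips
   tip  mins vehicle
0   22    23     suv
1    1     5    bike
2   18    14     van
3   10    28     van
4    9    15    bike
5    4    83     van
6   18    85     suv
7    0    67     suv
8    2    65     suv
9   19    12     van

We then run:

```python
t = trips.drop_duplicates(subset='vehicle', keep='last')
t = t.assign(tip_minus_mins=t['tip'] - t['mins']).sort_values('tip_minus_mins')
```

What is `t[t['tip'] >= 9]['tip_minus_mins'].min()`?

drop duplicate vehicle (keep=last):
   tip  mins vehicle
4    9    15    bike
8    2    65     suv
9   19    12     van
add column tip_minus_mins = t['tip'] - t['mins']:
   tip  mins vehicle  tip_minus_mins
4    9    15    bike              -6
8    2    65     suv             -63
9   19    12     van               7
sort by tip_minus_mins:
   tip  mins vehicle  tip_minus_mins
8    2    65     suv             -63
4    9    15    bike              -6
9   19    12     van               7
filter rows where tip >= 9:
   tip  mins vehicle  tip_minus_mins
4    9    15    bike              -6
9   19    12     van               7
min of column 'tip_minus_mins' → -6

-6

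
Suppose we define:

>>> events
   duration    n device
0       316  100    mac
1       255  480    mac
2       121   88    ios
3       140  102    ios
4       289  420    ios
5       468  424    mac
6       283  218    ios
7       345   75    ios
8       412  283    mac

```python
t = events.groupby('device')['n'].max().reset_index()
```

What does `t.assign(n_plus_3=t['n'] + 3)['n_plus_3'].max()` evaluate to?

483

group by device, max of n:
device
ios    420
mac    480
Name: n, dtype: int64
reset_index():
  device    n
0    ios  420
1    mac  480
add column n_plus_3 = t['n'] + 3:
  device    n  n_plus_3
0    ios  420       423
1    mac  480       483
The max of column 'n_plus_3' is 483.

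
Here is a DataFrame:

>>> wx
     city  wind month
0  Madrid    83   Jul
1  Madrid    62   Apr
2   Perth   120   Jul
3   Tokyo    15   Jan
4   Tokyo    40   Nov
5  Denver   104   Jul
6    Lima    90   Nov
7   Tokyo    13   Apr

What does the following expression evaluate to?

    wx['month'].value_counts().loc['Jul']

value_counts of month:
month
Jul    3
Apr    2
Nov    2
Jan    1
Name: count, dtype: int64

3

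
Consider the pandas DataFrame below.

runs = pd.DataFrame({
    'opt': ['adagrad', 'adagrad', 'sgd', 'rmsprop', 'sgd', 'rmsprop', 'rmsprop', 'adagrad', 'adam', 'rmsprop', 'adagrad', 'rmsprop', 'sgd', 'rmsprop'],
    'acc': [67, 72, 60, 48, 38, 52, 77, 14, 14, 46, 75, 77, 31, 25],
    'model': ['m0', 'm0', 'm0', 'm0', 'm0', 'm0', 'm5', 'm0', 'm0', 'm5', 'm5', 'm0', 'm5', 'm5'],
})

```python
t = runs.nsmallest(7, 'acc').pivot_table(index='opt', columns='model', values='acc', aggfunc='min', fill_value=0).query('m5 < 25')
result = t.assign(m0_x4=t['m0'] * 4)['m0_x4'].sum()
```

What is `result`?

112

take 7 rows with smallest acc:
        opt  acc model
7   adagrad   14    m0
8      adam   14    m0
13  rmsprop   25    m5
12      sgd   31    m5
4       sgd   38    m0
9   rmsprop   46    m5
3   rmsprop   48    m0
pivot: rows=opt, cols=model, min(acc):
model    m0  m5
opt            
adagrad  14   0
adam     14   0
rmsprop  48  25
sgd      38  31
filter rows where m5 < 25:
model    m0  m5
opt            
adagrad  14   0
adam     14   0
add column m0_x4 = t['m0'] * 4:
model    m0  m5  m0_x4
opt                   
adagrad  14   0     56
adam     14   0     56
Then the sum of column 'm0_x4': 112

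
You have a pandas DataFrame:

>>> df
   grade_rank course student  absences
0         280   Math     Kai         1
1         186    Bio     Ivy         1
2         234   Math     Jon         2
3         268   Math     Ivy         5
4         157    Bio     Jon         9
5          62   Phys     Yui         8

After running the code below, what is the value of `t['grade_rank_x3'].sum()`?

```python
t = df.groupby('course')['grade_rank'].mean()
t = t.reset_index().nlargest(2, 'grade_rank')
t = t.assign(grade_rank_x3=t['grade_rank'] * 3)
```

1296.5

group by course, mean of grade_rank:
course
Bio     171.500000
Math    260.666667
Phys     62.000000
Name: grade_rank, dtype: float64
reset_index():
  course  grade_rank
0    Bio  171.500000
1   Math  260.666667
2   Phys   62.000000
take 2 rows with largest grade_rank:
  course  grade_rank
1   Math  260.666667
0    Bio  171.500000
add column grade_rank_x3 = t['grade_rank'] * 3:
  course  grade_rank  grade_rank_x3
1   Math  260.666667          782.0
0    Bio  171.500000          514.5
Hence 1296.5.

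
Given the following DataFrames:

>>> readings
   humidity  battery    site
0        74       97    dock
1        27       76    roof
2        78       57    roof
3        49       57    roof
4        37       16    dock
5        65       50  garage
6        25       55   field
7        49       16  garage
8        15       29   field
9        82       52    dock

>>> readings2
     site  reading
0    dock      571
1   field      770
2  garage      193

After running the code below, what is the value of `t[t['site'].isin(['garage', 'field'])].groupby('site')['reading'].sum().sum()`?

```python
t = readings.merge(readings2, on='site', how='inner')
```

merge on 'site' (how='inner') → 7 rows:
   humidity  battery    site  reading
0        74       97    dock      571
1        37       16    dock      571
2        65       50  garage      193
3        25       55   field      770
4        49       16  garage      193
5        15       29   field      770
6        82       52    dock      571
filter rows where site in ['garage', 'field']:
   humidity  battery    site  reading
2        65       50  garage      193
3        25       55   field      770
4        49       16  garage      193
5        15       29   field      770
group by site, sum of reading:
site
field     1540
garage     386
Name: reading, dtype: int64

1926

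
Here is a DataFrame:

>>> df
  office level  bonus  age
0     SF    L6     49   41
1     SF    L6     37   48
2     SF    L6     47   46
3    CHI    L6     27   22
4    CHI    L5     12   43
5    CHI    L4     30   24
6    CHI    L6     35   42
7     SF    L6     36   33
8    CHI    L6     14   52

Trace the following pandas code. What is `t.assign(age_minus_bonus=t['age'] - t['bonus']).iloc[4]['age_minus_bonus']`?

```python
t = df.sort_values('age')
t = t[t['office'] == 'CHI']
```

sort by age:
  office level  bonus  age
3    CHI    L6     27   22
5    CHI    L4     30   24
7     SF    L6     36   33
0     SF    L6     49   41
6    CHI    L6     35   42
4    CHI    L5     12   43
2     SF    L6     47   46
1     SF    L6     37   48
8    CHI    L6     14   52
filter rows where office == 'CHI':
  office level  bonus  age
3    CHI    L6     27   22
5    CHI    L4     30   24
6    CHI    L6     35   42
4    CHI    L5     12   43
8    CHI    L6     14   52
add column age_minus_bonus = t['age'] - t['bonus']:
  office level  bonus  age  age_minus_bonus
3    CHI    L6     27   22               -5
5    CHI    L4     30   24               -6
6    CHI    L6     35   42                7
4    CHI    L5     12   43               31
8    CHI    L6     14   52               38

38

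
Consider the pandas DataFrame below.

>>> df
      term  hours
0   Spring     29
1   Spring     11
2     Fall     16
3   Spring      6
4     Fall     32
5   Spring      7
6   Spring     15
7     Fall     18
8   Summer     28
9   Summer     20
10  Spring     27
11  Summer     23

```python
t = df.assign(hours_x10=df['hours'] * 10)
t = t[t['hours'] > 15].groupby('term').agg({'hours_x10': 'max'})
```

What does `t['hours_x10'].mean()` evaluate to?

add column hours_x10 = df['hours'] * 10:
      term  hours  hours_x10
0   Spring     29        290
1   Spring     11        110
2     Fall     16        160
3   Spring      6         60
4     Fall     32        320
5   Spring      7         70
6   Spring     15        150
7     Fall     18        180
8   Summer     28        280
9   Summer     20        200
10  Spring     27        270
11  Summer     23        230
filter rows where hours > 15:
      term  hours  hours_x10
0   Spring     29        290
2     Fall     16        160
4     Fall     32        320
7     Fall     18        180
8   Summer     28        280
9   Summer     20        200
10  Spring     27        270
11  Summer     23        230
group by term, max of hours_x10:
        hours_x10
term             
Fall          320
Spring        290
Summer        280
Taking the mean of column 'hours_x10' gives 296.666666667.

296.666666667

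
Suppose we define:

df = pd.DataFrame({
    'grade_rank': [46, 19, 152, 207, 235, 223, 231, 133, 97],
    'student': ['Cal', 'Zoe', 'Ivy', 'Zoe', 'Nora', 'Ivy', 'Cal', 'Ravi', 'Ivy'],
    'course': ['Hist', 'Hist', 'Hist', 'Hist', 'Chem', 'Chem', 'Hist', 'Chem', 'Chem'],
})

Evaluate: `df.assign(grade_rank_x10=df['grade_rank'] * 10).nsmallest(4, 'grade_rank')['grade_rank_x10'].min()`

190

add column grade_rank_x10 = df['grade_rank'] * 10:
   grade_rank student course  grade_rank_x10
0          46     Cal   Hist             460
1          19     Zoe   Hist             190
2         152     Ivy   Hist            1520
3         207     Zoe   Hist            2070
4         235    Nora   Chem            2350
5         223     Ivy   Chem            2230
6         231     Cal   Hist            2310
7         133    Ravi   Chem            1330
8          97     Ivy   Chem             970
take 4 rows with smallest grade_rank:
   grade_rank student course  grade_rank_x10
1          19     Zoe   Hist             190
0          46     Cal   Hist             460
8          97     Ivy   Chem             970
7         133    Ravi   Chem            1330
Then the min of column 'grade_rank_x10': 190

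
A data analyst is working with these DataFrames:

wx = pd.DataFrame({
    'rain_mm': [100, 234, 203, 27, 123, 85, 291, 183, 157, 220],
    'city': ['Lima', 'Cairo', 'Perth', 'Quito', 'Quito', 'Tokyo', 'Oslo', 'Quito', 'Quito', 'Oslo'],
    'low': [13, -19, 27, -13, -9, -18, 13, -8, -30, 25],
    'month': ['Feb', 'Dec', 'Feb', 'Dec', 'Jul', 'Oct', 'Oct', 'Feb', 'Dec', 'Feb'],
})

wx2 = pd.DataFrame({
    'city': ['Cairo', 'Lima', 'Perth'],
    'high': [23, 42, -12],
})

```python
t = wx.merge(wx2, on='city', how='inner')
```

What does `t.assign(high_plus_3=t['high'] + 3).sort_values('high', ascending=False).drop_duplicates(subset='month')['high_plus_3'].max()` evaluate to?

45

merge on 'city' (how='inner') → 3 rows:
   rain_mm   city  low month  high
0      100   Lima   13   Feb    42
1      234  Cairo  -19   Dec    23
2      203  Perth   27   Feb   -12
add column high_plus_3 = t['high'] + 3:
   rain_mm   city  low month  high  high_plus_3
0      100   Lima   13   Feb    42           45
1      234  Cairo  -19   Dec    23           26
2      203  Perth   27   Feb   -12           -9
sort by high descending:
   rain_mm   city  low month  high  high_plus_3
0      100   Lima   13   Feb    42           45
1      234  Cairo  -19   Dec    23           26
2      203  Perth   27   Feb   -12           -9
drop duplicate month (keep=first):
   rain_mm   city  low month  high  high_plus_3
0      100   Lima   13   Feb    42           45
1      234  Cairo  -19   Dec    23           26
Taking the max of column 'high_plus_3' gives 45.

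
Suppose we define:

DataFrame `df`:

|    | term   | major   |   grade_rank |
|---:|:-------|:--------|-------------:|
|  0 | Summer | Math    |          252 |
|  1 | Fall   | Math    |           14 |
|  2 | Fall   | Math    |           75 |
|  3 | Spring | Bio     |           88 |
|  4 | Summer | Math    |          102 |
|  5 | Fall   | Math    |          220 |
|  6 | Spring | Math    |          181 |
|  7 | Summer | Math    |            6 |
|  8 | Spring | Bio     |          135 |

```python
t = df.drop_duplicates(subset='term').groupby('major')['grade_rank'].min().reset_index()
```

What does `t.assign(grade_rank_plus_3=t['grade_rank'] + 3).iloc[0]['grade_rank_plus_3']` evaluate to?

91

drop duplicate term (keep=first):
     term major  grade_rank
0  Summer  Math         252
1    Fall  Math          14
3  Spring   Bio          88
group by major, min of grade_rank:
major
Bio     88
Math    14
Name: grade_rank, dtype: int64
reset_index():
  major  grade_rank
0   Bio          88
1  Math          14
add column grade_rank_plus_3 = t['grade_rank'] + 3:
  major  grade_rank  grade_rank_plus_3
0   Bio          88                 91
1  Math          14                 17
Hence 91.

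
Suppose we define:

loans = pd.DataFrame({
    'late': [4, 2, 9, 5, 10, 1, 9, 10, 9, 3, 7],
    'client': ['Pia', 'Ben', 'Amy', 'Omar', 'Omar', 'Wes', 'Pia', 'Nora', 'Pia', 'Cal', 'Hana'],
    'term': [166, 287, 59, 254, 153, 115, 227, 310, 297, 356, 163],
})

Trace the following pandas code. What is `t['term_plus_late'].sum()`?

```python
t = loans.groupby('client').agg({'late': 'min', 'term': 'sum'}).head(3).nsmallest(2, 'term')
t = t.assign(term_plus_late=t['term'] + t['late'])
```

group by client: min(late), sum(term):
        late  term
client            
Amy        9    59
Ben        2   287
Cal        3   356
Hana       7   163
Nora      10   310
Omar       5   407
Pia        4   690
Wes        1   115
take first 3 rows:
        late  term
client            
Amy        9    59
Ben        2   287
Cal        3   356
take 2 rows with smallest term:
        late  term
client            
Amy        9    59
Ben        2   287
add column term_plus_late = t['term'] + t['late']:
        late  term  term_plus_late
client                            
Amy        9    59              68
Ben        2   287             289

357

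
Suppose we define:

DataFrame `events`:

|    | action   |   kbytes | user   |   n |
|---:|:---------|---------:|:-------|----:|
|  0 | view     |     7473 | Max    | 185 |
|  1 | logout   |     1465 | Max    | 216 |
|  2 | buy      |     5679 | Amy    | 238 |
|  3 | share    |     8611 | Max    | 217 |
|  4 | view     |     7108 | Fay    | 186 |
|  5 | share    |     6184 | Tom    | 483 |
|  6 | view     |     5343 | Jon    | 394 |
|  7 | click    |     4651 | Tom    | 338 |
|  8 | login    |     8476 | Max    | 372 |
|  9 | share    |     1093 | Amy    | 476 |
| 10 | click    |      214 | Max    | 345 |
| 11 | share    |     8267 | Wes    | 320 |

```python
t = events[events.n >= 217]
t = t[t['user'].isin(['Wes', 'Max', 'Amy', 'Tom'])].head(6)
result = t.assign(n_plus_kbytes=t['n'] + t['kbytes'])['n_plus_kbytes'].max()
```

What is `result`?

filter rows where n >= 217:
   action  kbytes user    n
2     buy    5679  Amy  238
3   share    8611  Max  217
5   share    6184  Tom  483
6    view    5343  Jon  394
7   click    4651  Tom  338
8   login    8476  Max  372
9   share    1093  Amy  476
10  click     214  Max  345
11  share    8267  Wes  320
filter rows where user in ['Wes', 'Max', 'Amy', 'Tom']:
   action  kbytes user    n
2     buy    5679  Amy  238
3   share    8611  Max  217
5   share    6184  Tom  483
7   click    4651  Tom  338
8   login    8476  Max  372
9   share    1093  Amy  476
10  click     214  Max  345
11  share    8267  Wes  320
take first 6 rows:
  action  kbytes user    n
2    buy    5679  Amy  238
3  share    8611  Max  217
5  share    6184  Tom  483
7  click    4651  Tom  338
8  login    8476  Max  372
9  share    1093  Amy  476
add column n_plus_kbytes = t['n'] + t['kbytes']:
  action  kbytes user    n  n_plus_kbytes
2    buy    5679  Amy  238           5917
3  share    8611  Max  217           8828
5  share    6184  Tom  483           6667
7  click    4651  Tom  338           4989
8  login    8476  Max  372           8848
9  share    1093  Amy  476           1569
So max() = 8848.

8848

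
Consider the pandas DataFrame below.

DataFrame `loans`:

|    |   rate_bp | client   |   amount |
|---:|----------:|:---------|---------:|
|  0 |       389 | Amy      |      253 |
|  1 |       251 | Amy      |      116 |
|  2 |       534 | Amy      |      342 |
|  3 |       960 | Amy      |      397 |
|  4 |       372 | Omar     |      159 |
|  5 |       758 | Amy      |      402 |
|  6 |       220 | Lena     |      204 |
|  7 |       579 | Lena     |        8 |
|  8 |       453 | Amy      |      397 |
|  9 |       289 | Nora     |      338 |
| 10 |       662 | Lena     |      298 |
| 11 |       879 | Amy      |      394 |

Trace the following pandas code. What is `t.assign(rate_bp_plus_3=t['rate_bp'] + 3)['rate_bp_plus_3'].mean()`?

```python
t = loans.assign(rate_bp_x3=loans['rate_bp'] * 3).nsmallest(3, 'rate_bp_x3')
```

add column rate_bp_x3 = loans['rate_bp'] * 3:
    rate_bp client  amount  rate_bp_x3
0       389    Amy     253        1167
1       251    Amy     116         753
2       534    Amy     342        1602
3       960    Amy     397        2880
4       372   Omar     159        1116
5       758    Amy     402        2274
6       220   Lena     204         660
7       579   Lena       8        1737
8       453    Amy     397        1359
9       289   Nora     338         867
10      662   Lena     298        1986
11      879    Amy     394        2637
take 3 rows with smallest rate_bp_x3:
   rate_bp client  amount  rate_bp_x3
6      220   Lena     204         660
1      251    Amy     116         753
9      289   Nora     338         867
add column rate_bp_plus_3 = t['rate_bp'] + 3:
   rate_bp client  amount  rate_bp_x3  rate_bp_plus_3
6      220   Lena     204         660             223
1      251    Amy     116         753             254
9      289   Nora     338         867             292
Finally, mean of column 'rate_bp_plus_3' = 256.333333333.

256.333333333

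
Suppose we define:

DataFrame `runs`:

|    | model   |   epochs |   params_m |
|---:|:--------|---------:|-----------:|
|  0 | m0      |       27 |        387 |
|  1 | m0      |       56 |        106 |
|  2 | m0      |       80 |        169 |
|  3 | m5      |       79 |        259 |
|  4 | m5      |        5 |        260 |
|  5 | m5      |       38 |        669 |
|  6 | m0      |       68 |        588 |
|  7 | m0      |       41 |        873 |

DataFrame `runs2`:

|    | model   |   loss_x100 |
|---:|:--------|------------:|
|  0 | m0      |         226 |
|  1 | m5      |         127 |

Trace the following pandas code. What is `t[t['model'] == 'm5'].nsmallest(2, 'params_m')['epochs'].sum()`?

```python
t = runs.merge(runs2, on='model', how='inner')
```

84

merge on 'model' (how='inner') → 8 rows:
  model  epochs  params_m  loss_x100
0    m0      27       387        226
1    m0      56       106        226
2    m0      80       169        226
3    m5      79       259        127
4    m5       5       260        127
5    m5      38       669        127
6    m0      68       588        226
7    m0      41       873        226
filter rows where model == 'm5':
  model  epochs  params_m  loss_x100
3    m5      79       259        127
4    m5       5       260        127
5    m5      38       669        127
take 2 rows with smallest params_m:
  model  epochs  params_m  loss_x100
3    m5      79       259        127
4    m5       5       260        127
So sum() = 84.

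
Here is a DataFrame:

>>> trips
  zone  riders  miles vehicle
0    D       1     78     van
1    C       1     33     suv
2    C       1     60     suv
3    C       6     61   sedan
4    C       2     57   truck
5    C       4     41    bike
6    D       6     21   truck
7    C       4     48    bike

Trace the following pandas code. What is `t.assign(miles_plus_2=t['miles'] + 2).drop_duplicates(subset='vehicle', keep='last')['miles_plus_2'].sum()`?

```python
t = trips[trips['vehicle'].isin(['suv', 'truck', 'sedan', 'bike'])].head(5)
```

227

filter rows where vehicle in ['suv', 'truck', 'sedan', 'bike']:
  zone  riders  miles vehicle
1    C       1     33     suv
2    C       1     60     suv
3    C       6     61   sedan
4    C       2     57   truck
5    C       4     41    bike
6    D       6     21   truck
7    C       4     48    bike
take first 5 rows:
  zone  riders  miles vehicle
1    C       1     33     suv
2    C       1     60     suv
3    C       6     61   sedan
4    C       2     57   truck
5    C       4     41    bike
add column miles_plus_2 = t['miles'] + 2:
  zone  riders  miles vehicle  miles_plus_2
1    C       1     33     suv            35
2    C       1     60     suv            62
3    C       6     61   sedan            63
4    C       2     57   truck            59
5    C       4     41    bike            43
drop duplicate vehicle (keep=last):
  zone  riders  miles vehicle  miles_plus_2
2    C       1     60     suv            62
3    C       6     61   sedan            63
4    C       2     57   truck            59
5    C       4     41    bike            43
Then the sum of column 'miles_plus_2': 227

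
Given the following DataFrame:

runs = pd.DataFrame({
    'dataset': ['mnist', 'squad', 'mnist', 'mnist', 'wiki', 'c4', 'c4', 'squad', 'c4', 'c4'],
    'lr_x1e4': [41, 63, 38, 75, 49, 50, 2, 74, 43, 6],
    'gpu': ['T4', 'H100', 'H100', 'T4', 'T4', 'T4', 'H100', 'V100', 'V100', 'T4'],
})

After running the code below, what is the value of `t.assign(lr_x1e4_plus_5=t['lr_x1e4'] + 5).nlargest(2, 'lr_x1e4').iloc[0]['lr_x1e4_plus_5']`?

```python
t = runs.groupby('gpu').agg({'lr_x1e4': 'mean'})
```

group by gpu, mean of lr_x1e4:
        lr_x1e4
gpu            
H100  34.333333
T4    44.200000
V100  58.500000
add column lr_x1e4_plus_5 = t['lr_x1e4'] + 5:
        lr_x1e4  lr_x1e4_plus_5
gpu                            
H100  34.333333       39.333333
T4    44.200000       49.200000
V100  58.500000       63.500000
take 2 rows with largest lr_x1e4:
      lr_x1e4  lr_x1e4_plus_5
gpu                          
V100     58.5            63.5
T4       44.2            49.2
Reading off the value at position 0, column 'lr_x1e4_plus_5', we get 63.5.

63.5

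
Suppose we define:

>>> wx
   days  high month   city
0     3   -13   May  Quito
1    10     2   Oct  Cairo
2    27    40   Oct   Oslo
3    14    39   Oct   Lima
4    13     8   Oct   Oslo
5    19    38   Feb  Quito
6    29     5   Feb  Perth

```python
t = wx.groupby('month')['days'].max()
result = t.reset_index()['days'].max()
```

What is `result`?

29

group by month, max of days:
month
Feb    29
May     3
Oct    27
Name: days, dtype: int64
reset_index():
  month  days
0   Feb    29
1   May     3
2   Oct    27
Reading off the max of column 'days', we get 29.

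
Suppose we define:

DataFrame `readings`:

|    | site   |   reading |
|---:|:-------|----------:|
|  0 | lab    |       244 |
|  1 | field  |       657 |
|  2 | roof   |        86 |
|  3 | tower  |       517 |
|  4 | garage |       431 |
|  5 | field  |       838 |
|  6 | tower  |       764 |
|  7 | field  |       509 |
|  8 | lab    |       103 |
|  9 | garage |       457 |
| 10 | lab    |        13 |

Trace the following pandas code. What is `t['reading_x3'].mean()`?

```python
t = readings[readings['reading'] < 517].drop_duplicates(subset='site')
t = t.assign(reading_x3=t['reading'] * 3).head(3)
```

761.0

filter rows where reading < 517:
      site  reading
0      lab      244
2     roof       86
4   garage      431
7    field      509
8      lab      103
9   garage      457
10     lab       13
drop duplicate site (keep=first):
     site  reading
0     lab      244
2    roof       86
4  garage      431
7   field      509
add column reading_x3 = t['reading'] * 3:
     site  reading  reading_x3
0     lab      244         732
2    roof       86         258
4  garage      431        1293
7   field      509        1527
take first 3 rows:
     site  reading  reading_x3
0     lab      244         732
2    roof       86         258
4  garage      431        1293
Then the mean of column 'reading_x3': 761.0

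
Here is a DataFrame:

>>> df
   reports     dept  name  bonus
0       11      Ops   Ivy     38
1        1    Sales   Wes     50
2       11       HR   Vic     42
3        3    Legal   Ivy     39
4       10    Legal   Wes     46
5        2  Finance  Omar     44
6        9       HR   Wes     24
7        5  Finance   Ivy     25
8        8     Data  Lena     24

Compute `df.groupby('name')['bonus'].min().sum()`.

159

group by name, min of bonus:
name
Ivy     25
Lena    24
Omar    44
Vic     42
Wes     24
Name: bonus, dtype: int64
Then the sum of the resulting series: 159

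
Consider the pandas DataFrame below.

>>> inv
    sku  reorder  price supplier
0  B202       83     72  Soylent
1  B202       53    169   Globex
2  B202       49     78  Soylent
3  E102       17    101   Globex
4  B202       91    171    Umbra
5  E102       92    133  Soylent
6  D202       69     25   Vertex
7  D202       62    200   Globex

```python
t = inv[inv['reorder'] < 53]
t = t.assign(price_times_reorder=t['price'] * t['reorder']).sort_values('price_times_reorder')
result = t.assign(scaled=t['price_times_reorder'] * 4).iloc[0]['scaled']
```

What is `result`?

6868

filter rows where reorder < 53:
    sku  reorder  price supplier
2  B202       49     78  Soylent
3  E102       17    101   Globex
add column price_times_reorder = t['price'] * t['reorder']:
    sku  reorder  price supplier  price_times_reorder
2  B202       49     78  Soylent                 3822
3  E102       17    101   Globex                 1717
sort by price_times_reorder:
    sku  reorder  price supplier  price_times_reorder
3  E102       17    101   Globex                 1717
2  B202       49     78  Soylent                 3822
add column scaled = t['price_times_reorder'] * 4:
    sku  reorder  price supplier  price_times_reorder  scaled
3  E102       17    101   Globex                 1717    6868
2  B202       49     78  Soylent                 3822   15288
Then the value at position 0, column 'scaled': 6868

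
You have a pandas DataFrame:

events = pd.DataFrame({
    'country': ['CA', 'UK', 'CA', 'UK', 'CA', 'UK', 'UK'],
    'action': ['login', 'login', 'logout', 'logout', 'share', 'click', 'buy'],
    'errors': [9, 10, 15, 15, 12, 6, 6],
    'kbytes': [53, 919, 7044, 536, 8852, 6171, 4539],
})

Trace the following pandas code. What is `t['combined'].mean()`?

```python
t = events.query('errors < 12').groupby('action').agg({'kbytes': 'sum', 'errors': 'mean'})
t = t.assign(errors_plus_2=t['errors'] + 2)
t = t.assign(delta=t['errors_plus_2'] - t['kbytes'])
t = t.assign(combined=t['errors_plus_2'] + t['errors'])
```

16.3333333333

filter rows where errors < 12:
  country action  errors  kbytes
0      CA  login       9      53
1      UK  login      10     919
5      UK  click       6    6171
6      UK    buy       6    4539
group by action: sum(kbytes), mean(errors):
        kbytes  errors
action                
buy       4539     6.0
click     6171     6.0
login      972     9.5
add column errors_plus_2 = t['errors'] + 2:
        kbytes  errors  errors_plus_2
action                               
buy       4539     6.0            8.0
click     6171     6.0            8.0
login      972     9.5           11.5
add column delta = t['errors_plus_2'] - t['kbytes']:
        kbytes  errors  errors_plus_2   delta
action                                       
buy       4539     6.0            8.0 -4531.0
click     6171     6.0            8.0 -6163.0
login      972     9.5           11.5  -960.5
add column combined = t['errors_plus_2'] + t['errors']:
        kbytes  errors  errors_plus_2   delta  combined
action                                                 
buy       4539     6.0            8.0 -4531.0      14.0
click     6171     6.0            8.0 -6163.0      14.0
login      972     9.5           11.5  -960.5      21.0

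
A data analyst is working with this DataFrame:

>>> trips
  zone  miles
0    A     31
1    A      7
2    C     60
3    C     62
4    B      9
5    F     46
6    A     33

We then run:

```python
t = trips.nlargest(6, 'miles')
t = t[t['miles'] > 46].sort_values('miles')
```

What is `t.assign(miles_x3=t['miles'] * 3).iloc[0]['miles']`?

take 6 rows with largest miles:
  zone  miles
3    C     62
2    C     60
5    F     46
6    A     33
0    A     31
4    B      9
filter rows where miles > 46:
  zone  miles
3    C     62
2    C     60
sort by miles:
  zone  miles
2    C     60
3    C     62
add column miles_x3 = t['miles'] * 3:
  zone  miles  miles_x3
2    C     60       180
3    C     62       186

60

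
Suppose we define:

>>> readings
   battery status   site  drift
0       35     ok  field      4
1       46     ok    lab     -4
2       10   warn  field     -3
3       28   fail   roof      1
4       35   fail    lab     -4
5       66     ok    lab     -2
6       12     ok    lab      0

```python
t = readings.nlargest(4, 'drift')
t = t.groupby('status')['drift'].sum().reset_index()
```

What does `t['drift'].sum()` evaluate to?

take 4 rows with largest drift:
   battery status   site  drift
0       35     ok  field      4
3       28   fail   roof      1
6       12     ok    lab      0
5       66     ok    lab     -2
group by status, sum of drift:
status
fail    1
ok      2
Name: drift, dtype: int64
reset_index():
  status  drift
0   fail      1
1     ok      2
Reading off the sum of column 'drift', we get 3.

3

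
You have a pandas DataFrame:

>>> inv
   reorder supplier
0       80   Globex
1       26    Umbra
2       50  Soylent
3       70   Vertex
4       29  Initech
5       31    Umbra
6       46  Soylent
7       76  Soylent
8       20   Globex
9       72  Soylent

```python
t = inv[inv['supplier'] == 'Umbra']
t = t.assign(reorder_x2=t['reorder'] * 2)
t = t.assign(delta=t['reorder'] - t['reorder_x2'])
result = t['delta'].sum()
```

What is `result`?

filter rows where supplier == 'Umbra':
   reorder supplier
1       26    Umbra
5       31    Umbra
add column reorder_x2 = t['reorder'] * 2:
   reorder supplier  reorder_x2
1       26    Umbra          52
5       31    Umbra          62
add column delta = t['reorder'] - t['reorder_x2']:
   reorder supplier  reorder_x2  delta
1       26    Umbra          52    -26
5       31    Umbra          62    -31

-57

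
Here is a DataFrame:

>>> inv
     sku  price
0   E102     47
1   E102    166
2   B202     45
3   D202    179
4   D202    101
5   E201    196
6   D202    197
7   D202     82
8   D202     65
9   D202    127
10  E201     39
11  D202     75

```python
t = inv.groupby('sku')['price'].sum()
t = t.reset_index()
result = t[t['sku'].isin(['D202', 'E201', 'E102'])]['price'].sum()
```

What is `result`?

1274

group by sku, sum of price:
sku
B202     45
D202    826
E102    213
E201    235
Name: price, dtype: int64
reset_index():
    sku  price
0  B202     45
1  D202    826
2  E102    213
3  E201    235
filter rows where sku in ['D202', 'E201', 'E102']:
    sku  price
1  D202    826
2  E102    213
3  E201    235
Taking the sum of column 'price' gives 1274.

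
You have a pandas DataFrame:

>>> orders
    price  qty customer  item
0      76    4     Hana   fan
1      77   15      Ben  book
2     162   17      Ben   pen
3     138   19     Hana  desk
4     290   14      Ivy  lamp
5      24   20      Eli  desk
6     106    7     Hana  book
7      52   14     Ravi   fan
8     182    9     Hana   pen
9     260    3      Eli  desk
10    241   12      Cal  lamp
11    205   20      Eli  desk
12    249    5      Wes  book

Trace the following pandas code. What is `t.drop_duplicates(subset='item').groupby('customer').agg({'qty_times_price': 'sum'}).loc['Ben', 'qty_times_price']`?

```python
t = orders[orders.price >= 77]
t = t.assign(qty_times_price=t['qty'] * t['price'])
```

filter rows where price >= 77:
    price  qty customer  item
1      77   15      Ben  book
2     162   17      Ben   pen
3     138   19     Hana  desk
4     290   14      Ivy  lamp
6     106    7     Hana  book
8     182    9     Hana   pen
9     260    3      Eli  desk
10    241   12      Cal  lamp
11    205   20      Eli  desk
12    249    5      Wes  book
add column qty_times_price = t['qty'] * t['price']:
    price  qty customer  item  qty_times_price
1      77   15      Ben  book             1155
2     162   17      Ben   pen             2754
3     138   19     Hana  desk             2622
4     290   14      Ivy  lamp             4060
6     106    7     Hana  book              742
8     182    9     Hana   pen             1638
9     260    3      Eli  desk              780
10    241   12      Cal  lamp             2892
11    205   20      Eli  desk             4100
12    249    5      Wes  book             1245
drop duplicate item (keep=first):
   price  qty customer  item  qty_times_price
1     77   15      Ben  book             1155
2    162   17      Ben   pen             2754
3    138   19     Hana  desk             2622
4    290   14      Ivy  lamp             4060
group by customer, sum of qty_times_price:
          qty_times_price
customer                 
Ben                  3909
Hana                 2622
Ivy                  4060

3909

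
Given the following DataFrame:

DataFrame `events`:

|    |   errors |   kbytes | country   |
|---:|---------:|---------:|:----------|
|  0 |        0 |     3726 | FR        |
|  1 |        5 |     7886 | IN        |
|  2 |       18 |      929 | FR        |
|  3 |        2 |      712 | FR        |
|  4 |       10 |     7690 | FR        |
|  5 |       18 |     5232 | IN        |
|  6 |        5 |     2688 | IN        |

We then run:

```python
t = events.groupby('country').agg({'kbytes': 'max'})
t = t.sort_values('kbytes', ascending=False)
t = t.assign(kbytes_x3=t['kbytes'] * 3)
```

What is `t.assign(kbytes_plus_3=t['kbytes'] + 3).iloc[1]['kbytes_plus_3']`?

group by country, max of kbytes:
         kbytes
country        
FR         7690
IN         7886
sort by kbytes descending:
         kbytes
country        
IN         7886
FR         7690
add column kbytes_x3 = t['kbytes'] * 3:
         kbytes  kbytes_x3
country                   
IN         7886      23658
FR         7690      23070
add column kbytes_plus_3 = t['kbytes'] + 3:
         kbytes  kbytes_x3  kbytes_plus_3
country                                  
IN         7886      23658           7889
FR         7690      23070           7693
value at position 1, column 'kbytes_plus_3' → 7693

7693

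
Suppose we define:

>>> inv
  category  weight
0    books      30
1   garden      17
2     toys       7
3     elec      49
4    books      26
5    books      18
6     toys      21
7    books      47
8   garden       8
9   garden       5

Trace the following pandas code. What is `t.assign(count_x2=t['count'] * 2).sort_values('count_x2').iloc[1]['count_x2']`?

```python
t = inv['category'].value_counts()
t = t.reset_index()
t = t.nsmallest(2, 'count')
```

value_counts of category:
category
books     4
garden    3
toys      2
elec      1
Name: count, dtype: int64
reset_index():
  category  count
0    books      4
1   garden      3
2     toys      2
3     elec      1
take 2 rows with smallest count:
  category  count
3     elec      1
2     toys      2
add column count_x2 = t['count'] * 2:
  category  count  count_x2
3     elec      1         2
2     toys      2         4
sort by count_x2:
  category  count  count_x2
3     elec      1         2
2     toys      2         4

4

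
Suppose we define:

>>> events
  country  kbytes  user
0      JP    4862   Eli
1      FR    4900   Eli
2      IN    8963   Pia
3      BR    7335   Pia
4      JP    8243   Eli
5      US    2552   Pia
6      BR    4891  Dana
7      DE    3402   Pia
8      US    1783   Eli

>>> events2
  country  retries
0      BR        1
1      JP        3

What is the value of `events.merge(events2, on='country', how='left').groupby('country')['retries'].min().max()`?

3.0

merge on 'country' (how='left') → 9 rows:
  country  kbytes  user  retries
0      JP    4862   Eli      3.0
1      FR    4900   Eli      NaN
2      IN    8963   Pia      NaN
3      BR    7335   Pia      1.0
4      JP    8243   Eli      3.0
5      US    2552   Pia      NaN
6      BR    4891  Dana      1.0
7      DE    3402   Pia      NaN
8      US    1783   Eli      NaN
group by country, min of retries:
country
BR    1.0
DE    NaN
FR    NaN
IN    NaN
JP    3.0
US    NaN
Name: retries, dtype: float64
Then the max of the resulting series: 3.0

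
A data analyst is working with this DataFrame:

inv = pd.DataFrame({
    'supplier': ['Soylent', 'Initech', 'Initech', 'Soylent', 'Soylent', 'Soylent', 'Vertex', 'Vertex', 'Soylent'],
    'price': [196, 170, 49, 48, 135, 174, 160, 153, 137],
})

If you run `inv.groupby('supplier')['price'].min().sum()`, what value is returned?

group by supplier, min of price:
supplier
Initech     49
Soylent     48
Vertex     153
Name: price, dtype: int64
So sum() = 250.

250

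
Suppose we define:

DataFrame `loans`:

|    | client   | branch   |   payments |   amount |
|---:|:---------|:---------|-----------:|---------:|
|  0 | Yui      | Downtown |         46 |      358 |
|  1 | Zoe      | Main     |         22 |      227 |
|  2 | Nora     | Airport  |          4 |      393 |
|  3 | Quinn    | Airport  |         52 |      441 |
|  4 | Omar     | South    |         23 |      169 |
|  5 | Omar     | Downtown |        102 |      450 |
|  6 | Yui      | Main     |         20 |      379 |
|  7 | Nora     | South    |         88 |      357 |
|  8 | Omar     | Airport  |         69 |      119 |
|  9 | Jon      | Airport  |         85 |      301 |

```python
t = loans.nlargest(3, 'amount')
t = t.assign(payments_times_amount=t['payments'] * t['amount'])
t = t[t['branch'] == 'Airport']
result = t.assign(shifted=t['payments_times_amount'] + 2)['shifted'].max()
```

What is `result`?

22934

take 3 rows with largest amount:
  client    branch  payments  amount
5   Omar  Downtown       102     450
3  Quinn   Airport        52     441
2   Nora   Airport         4     393
add column payments_times_amount = t['payments'] * t['amount']:
  client    branch  payments  amount  payments_times_amount
5   Omar  Downtown       102     450                  45900
3  Quinn   Airport        52     441                  22932
2   Nora   Airport         4     393                   1572
filter rows where branch == 'Airport':
  client   branch  payments  amount  payments_times_amount
3  Quinn  Airport        52     441                  22932
2   Nora  Airport         4     393                   1572
add column shifted = t['payments_times_amount'] + 2:
  client   branch  payments  amount  payments_times_amount  shifted
3  Quinn  Airport        52     441                  22932    22934
2   Nora  Airport         4     393                   1572     1574
Finally, max of column 'shifted' = 22934.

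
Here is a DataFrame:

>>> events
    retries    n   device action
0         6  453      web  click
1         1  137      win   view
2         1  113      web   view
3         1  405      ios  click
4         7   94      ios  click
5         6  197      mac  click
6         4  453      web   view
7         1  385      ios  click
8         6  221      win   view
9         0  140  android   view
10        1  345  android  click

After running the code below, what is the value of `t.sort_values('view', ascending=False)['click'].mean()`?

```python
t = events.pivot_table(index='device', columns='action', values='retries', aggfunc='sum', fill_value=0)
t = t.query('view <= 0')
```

5.33333333333

pivot: rows=device, cols=action, sum(retries):
action   click  view
device              
android      1     0
ios          9     0
mac          6     0
web          6     5
win          0     7
filter rows where view <= 0:
action   click  view
device              
android      1     0
ios          9     0
mac          6     0
sort by view descending:
action   click  view
device              
android      1     0
ios          9     0
mac          6     0
mean of column 'click' → 5.33333333333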